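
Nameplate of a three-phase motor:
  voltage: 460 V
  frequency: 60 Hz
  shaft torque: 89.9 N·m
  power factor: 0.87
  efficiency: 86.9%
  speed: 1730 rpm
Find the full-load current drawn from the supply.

ω = 2π×1730/60 = 181.2 rad/s; P_out = τω = 89.9 × 181.2 = 16290 W
P_in = P_out / η = 16290 / 0.869 = 18746 W
I_L = P_in / (√3·V_L·cosφ) = 18746 / (1.732 × 460 × 0.87) = 27 A

27 A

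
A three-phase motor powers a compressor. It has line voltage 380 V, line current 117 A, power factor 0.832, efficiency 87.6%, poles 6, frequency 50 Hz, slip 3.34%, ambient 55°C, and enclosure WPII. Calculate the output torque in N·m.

554 N·m

P_in = √3·V·I·cosφ = 1.732 × 380 × 117 × 0.832 = 64068 W
P_out = η·P_in = 0.876 × 64068 = 56124 W
n_s = 120×50/6 = 1000 rpm; n = 1000×(1−0.0334) = 967 rpm
ω = 2π×967/60 = 101.3 rad/s
τ = P_out/ω = 56124/101.3 = 554 N·m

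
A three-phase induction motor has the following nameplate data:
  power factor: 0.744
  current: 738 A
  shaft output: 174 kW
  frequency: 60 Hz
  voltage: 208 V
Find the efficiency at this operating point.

88.0 %

P_out = 174 kW = 174000 W
P_in = √3·V_L·I_L·cosφ = 1.732 × 208 × 738 × 0.744 = 197806 W
η = P_out / P_in = 174000 / 197806 = 0.880 = 88.0%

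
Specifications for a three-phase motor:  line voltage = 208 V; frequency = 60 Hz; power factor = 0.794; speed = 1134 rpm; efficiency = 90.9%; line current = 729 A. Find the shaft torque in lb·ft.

1180 lb·ft

P_in = √3·V·I·cosφ = 1.732 × 208 × 729 × 0.794 = 208526 W
P_out = η·P_in = 0.909 × 208526 = 189550 W
n = 1134 rpm
ω = 2π×1134/60 = 118.8 rad/s
τ = P_out/ω = 189550/118.8 = 1596 N·m
In lb·ft: 1596/1.356 = 1180 lb·ft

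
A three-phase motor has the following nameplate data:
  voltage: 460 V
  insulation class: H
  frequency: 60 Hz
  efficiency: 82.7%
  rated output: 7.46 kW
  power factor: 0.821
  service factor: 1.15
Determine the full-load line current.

P_out = 7.46 kW = 7460 W
P_in = P_out / η = 7460 / 0.827 = 9021 W
I_L = P_in / (√3·V_L·cosφ) = 9021 / (1.732 × 460 × 0.821) = 13.8 A

13.8 A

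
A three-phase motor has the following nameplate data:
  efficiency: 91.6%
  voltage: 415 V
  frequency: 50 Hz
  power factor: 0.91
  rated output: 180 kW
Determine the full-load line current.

P_out = 180 kW = 180000 W
P_in = P_out / η = 180000 / 0.916 = 196507 W
I_L = P_in / (√3·V_L·cosφ) = 196507 / (1.732 × 415 × 0.91) = 300 A

300 A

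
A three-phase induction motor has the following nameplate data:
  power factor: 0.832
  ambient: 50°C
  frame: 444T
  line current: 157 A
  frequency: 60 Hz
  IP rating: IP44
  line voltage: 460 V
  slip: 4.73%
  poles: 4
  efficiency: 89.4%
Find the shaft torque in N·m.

P_in = √3·V·I·cosφ = 1.732 × 460 × 157 × 0.832 = 104071 W
P_out = η·P_in = 0.894 × 104071 = 93039 W
n_s = 120×60/4 = 1800 rpm; n = 1800×(1−0.0473) = 1715 rpm
ω = 2π×1715/60 = 179.6 rad/s
τ = P_out/ω = 93039/179.6 = 518 N·m

518 N·m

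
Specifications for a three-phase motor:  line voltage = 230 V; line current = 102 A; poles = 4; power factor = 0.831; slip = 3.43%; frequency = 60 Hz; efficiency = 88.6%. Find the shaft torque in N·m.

164 N·m

P_in = √3·V·I·cosφ = 1.732 × 230 × 102 × 0.831 = 33766 W
P_out = η·P_in = 0.886 × 33766 = 29917 W
n_s = 120×60/4 = 1800 rpm; n = 1800×(1−0.0343) = 1738 rpm
ω = 2π×1738/60 = 182 rad/s
τ = P_out/ω = 29917/182 = 164 N·m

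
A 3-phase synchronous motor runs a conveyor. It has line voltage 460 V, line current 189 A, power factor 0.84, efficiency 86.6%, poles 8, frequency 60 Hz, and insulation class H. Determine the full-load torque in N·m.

1160 N·m

P_in = √3·V·I·cosφ = 1.732 × 460 × 189 × 0.84 = 126487 W
P_out = η·P_in = 0.866 × 126487 = 109538 W
n = n_s = 120×60/8 = 900 rpm (synchronous)
ω = 2π×900/60 = 94.25 rad/s
τ = P_out/ω = 109538/94.25 = 1160 N·m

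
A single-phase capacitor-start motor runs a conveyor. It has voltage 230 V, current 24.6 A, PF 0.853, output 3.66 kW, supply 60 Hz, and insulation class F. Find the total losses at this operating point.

P_in = V·I·cosφ = 230×24.6×0.853 = 4826 W
P_out = 3660 W
Losses = P_in − P_out = 4826 − 3660 = 1166 W

1170 W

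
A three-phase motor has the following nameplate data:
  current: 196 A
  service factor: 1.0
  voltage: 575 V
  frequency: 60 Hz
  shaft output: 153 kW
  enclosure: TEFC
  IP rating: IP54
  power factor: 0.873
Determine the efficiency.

P_out = 153 kW = 153000 W
P_in = √3·V_L·I_L·cosφ = 1.732 × 575 × 196 × 0.873 = 170406 W
η = P_out / P_in = 153000 / 170406 = 0.898 = 89.8%

89.8 %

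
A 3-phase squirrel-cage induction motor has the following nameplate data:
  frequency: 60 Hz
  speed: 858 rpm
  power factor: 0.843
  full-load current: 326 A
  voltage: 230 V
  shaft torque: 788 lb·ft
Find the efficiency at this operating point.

τ = 788 lb·ft × 1.356 = 1069 N·m
ω = 2π × 858/60 = 89.85 rad/s; P_out = τω = 1069 × 89.85 = 96050 W
P_in = √3·V_L·I_L·cosφ = 1.732 × 230 × 326 × 0.843 = 109476 W
η = P_out / P_in = 96050 / 109476 = 0.877 = 87.7%

87.7 %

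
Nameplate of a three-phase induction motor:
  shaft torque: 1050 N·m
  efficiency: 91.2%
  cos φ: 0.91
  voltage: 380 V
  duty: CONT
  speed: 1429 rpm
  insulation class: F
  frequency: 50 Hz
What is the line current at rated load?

ω = 2π×1429/60 = 149.6 rad/s; P_out = τω = 1050 × 149.6 = 157080 W
P_in = P_out / η = 157080 / 0.912 = 172237 W
I_L = P_in / (√3·V_L·cosφ) = 172237 / (1.732 × 380 × 0.91) = 288 A

288 A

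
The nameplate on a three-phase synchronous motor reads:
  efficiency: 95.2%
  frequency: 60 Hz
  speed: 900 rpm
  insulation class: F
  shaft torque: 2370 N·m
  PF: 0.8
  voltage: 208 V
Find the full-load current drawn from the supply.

814 A

ω = 2π×900/60 = 94.25 rad/s; P_out = τω = 2370 × 94.25 = 223373 W
P_in = P_out / η = 223373 / 0.952 = 234636 W
I_L = P_in / (√3·V_L·cosφ) = 234636 / (1.732 × 208 × 0.8) = 814 A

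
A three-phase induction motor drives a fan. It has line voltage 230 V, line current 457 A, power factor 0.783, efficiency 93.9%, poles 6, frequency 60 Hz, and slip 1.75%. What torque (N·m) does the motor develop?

1080 N·m

P_in = √3·V·I·cosφ = 1.732 × 230 × 457 × 0.783 = 142546 W
P_out = η·P_in = 0.939 × 142546 = 133851 W
n_s = 120×60/6 = 1200 rpm; n = 1200×(1−0.0175) = 1179 rpm
ω = 2π×1179/60 = 123.5 rad/s
τ = P_out/ω = 133851/123.5 = 1080 N·m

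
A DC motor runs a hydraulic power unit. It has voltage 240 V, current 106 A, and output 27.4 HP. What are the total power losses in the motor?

P_in = V·I = 240×106 = 25440 W
P_out = 27.4×746 = 20440 W
Losses = P_in − P_out = 25440 − 20440 = 5000 W

5000 W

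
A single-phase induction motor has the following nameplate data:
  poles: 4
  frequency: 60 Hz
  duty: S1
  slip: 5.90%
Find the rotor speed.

n_s = 120f/p = 120×60/4 = 1800 rpm
n = n_s(1 − s) = 1800 × (1 − 0.059) = 1694 rpm

1694 rpm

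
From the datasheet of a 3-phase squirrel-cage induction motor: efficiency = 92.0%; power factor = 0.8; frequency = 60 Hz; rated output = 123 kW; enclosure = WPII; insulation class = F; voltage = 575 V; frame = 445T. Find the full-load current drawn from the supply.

P_out = 123 kW = 123000 W
P_in = P_out / η = 123000 / 0.920 = 133696 W
I_L = P_in / (√3·V_L·cosφ) = 133696 / (1.732 × 575 × 0.8) = 168 A

168 A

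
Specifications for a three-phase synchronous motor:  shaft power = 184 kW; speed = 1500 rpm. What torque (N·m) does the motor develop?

1170 N·m

ω = 2π × 1500/60 = 157.1 rad/s
τ = P/ω = 184000/157.1 = 1170 N·m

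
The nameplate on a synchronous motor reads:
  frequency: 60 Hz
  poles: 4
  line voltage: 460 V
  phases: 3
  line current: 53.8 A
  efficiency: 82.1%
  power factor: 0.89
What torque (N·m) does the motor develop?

P_in = √3·V·I·cosφ = 1.732 × 460 × 53.8 × 0.89 = 38149 W
P_out = η·P_in = 0.821 × 38149 = 31320 W
n = n_s = 120×60/4 = 1800 rpm (synchronous)
ω = 2π×1800/60 = 188.5 rad/s
τ = P_out/ω = 31320/188.5 = 166 N·m

166 N·m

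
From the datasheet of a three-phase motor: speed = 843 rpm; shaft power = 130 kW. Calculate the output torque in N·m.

ω = 2π × 843/60 = 88.28 rad/s
τ = P/ω = 130000/88.28 = 1470 N·m

1470 N·m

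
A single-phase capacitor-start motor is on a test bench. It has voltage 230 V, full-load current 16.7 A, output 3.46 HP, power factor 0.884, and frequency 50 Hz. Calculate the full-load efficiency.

76.0 %

P_out = 3.46 × 746 = 2581 W
P_in = V·I·cosφ = 230 × 16.7 × 0.884 = 3395 W
η = P_out / P_in = 2581 / 3395 = 0.760 = 76.0%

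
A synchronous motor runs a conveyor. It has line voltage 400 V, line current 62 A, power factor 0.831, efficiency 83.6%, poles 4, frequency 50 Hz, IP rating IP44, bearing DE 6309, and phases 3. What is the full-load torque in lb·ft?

140 lb·ft

P_in = √3·V·I·cosφ = 1.732 × 400 × 62 × 0.831 = 35694 W
P_out = η·P_in = 0.836 × 35694 = 29840 W
n = n_s = 120×50/4 = 1500 rpm (synchronous)
ω = 2π×1500/60 = 157.1 rad/s
τ = P_out/ω = 29840/157.1 = 189.9 N·m
In lb·ft: 189.9/1.356 = 140 lb·ft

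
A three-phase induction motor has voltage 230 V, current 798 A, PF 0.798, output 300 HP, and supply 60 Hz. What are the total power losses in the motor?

29.9 kW

P_in = √3·V·I·cosφ = 1.732×230×798×0.798 = 253677 W
P_out = 300×746 = 223800 W
Losses = P_in − P_out = 253677 − 223800 = 29877 W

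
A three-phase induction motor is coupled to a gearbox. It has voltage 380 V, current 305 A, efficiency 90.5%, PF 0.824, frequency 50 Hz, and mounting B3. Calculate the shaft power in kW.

150 kW

P_in = √3·V·I·cosφ = 1.732 × 380 × 305 × 0.824 = 165409 W
P_out = η·P_in = 0.905 × 165409 = 149695 W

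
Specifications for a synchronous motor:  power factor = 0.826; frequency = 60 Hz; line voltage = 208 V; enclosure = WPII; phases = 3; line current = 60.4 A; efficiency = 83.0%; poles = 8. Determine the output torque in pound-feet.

P_in = √3·V·I·cosφ = 1.732 × 208 × 60.4 × 0.826 = 17973 W
P_out = η·P_in = 0.83 × 17973 = 14918 W
n = n_s = 120×60/8 = 900 rpm (synchronous)
ω = 2π×900/60 = 94.25 rad/s
τ = P_out/ω = 14918/94.25 = 158.3 N·m
In lb·ft: 158.3/1.356 = 117 lb·ft

117 lb·ft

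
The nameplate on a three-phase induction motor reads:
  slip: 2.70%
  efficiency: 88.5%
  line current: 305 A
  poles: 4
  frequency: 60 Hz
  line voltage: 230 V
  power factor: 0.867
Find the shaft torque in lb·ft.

P_in = √3·V·I·cosφ = 1.732 × 230 × 305 × 0.867 = 105340 W
P_out = η·P_in = 0.885 × 105340 = 93226 W
n_s = 120×60/4 = 1800 rpm; n = 1800×(1−0.027) = 1751 rpm
ω = 2π×1751/60 = 183.4 rad/s
τ = P_out/ω = 93226/183.4 = 508.3 N·m
In lb·ft: 508.3/1.356 = 375 lb·ft

375 lb·ft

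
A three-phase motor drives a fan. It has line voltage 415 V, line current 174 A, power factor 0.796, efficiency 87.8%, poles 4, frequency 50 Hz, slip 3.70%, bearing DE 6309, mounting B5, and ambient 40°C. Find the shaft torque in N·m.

P_in = √3·V·I·cosφ = 1.732 × 415 × 174 × 0.796 = 99554 W
P_out = η·P_in = 0.878 × 99554 = 87408 W
n_s = 120×50/4 = 1500 rpm; n = 1500×(1−0.037) = 1445 rpm
ω = 2π×1445/60 = 151.3 rad/s
τ = P_out/ω = 87408/151.3 = 578 N·m

578 N·m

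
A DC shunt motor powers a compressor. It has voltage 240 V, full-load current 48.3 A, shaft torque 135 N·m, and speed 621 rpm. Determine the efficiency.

75.7 %

ω = 2π × 621/60 = 65.03 rad/s; P_out = τω = 135 × 65.03 = 8779 W
P_in = V·I = 240 × 48.3 = 11592 W
η = P_out / P_in = 8779 / 11592 = 0.757 = 75.7%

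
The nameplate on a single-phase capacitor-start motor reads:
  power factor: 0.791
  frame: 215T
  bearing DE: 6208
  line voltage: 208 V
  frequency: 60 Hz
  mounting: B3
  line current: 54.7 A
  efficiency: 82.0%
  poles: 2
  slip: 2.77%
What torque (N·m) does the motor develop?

P_in = V·I·cosφ = 208 × 54.7 × 0.791 = 9000 W
P_out = η·P_in = 0.82 × 9000 = 7380 W
n_s = 120×60/2 = 3600 rpm; n = 3600×(1−0.0277) = 3500 rpm
ω = 2π×3500/60 = 366.5 rad/s
τ = P_out/ω = 7380/366.5 = 20.1 N·m

20.1 N·m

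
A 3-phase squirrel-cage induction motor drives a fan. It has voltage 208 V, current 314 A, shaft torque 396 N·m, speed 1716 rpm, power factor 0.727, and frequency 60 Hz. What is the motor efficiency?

ω = 2π × 1716/60 = 179.7 rad/s; P_out = τω = 396 × 179.7 = 71161 W
P_in = √3·V_L·I_L·cosφ = 1.732 × 208 × 314 × 0.727 = 82239 W
η = P_out / P_in = 71161 / 82239 = 0.865 = 86.5%

86.5 %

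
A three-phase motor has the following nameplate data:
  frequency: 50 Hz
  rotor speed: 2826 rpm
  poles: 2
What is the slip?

n_s = 120f/p = 120×50/2 = 3000 rpm
s = (n_s − n)/n_s = (3000 − 2826)/3000 = 0.0580

5.80 %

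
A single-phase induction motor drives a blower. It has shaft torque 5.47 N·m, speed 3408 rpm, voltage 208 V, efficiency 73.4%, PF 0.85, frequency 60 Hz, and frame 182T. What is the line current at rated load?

15 A

ω = 2π×3408/60 = 356.9 rad/s; P_out = τω = 5.47 × 356.9 = 1952 W
P_in = P_out / η = 1952 / 0.734 = 2659 W
I = P_in / (V·cosφ) = 2659 / (208 × 0.85) = 15 A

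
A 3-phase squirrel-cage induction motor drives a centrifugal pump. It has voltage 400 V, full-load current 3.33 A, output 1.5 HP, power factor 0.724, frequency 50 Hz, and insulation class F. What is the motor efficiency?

67.0 %

P_out = 1.5 × 746 = 1119 W
P_in = √3·V_L·I_L·cosφ = 1.732 × 400 × 3.33 × 0.724 = 1670 W
η = P_out / P_in = 1119 / 1670 = 0.670 = 67.0%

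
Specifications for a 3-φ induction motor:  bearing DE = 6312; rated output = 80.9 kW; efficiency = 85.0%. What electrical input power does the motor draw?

95.2 kW

P_out = 80900 W
P_in = P_out/η = 80900/0.85 = 95176 W = 95.2 kW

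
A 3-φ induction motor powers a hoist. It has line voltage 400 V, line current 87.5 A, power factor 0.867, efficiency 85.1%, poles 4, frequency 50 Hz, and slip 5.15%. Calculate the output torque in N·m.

300 N·m

P_in = √3·V·I·cosφ = 1.732 × 400 × 87.5 × 0.867 = 52558 W
P_out = η·P_in = 0.851 × 52558 = 44727 W
n_s = 120×50/4 = 1500 rpm; n = 1500×(1−0.0515) = 1423 rpm
ω = 2π×1423/60 = 149 rad/s
τ = P_out/ω = 44727/149 = 300 N·m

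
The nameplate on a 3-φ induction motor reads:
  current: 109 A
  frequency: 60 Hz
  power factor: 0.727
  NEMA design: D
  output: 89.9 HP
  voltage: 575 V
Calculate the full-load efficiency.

85.0 %

P_out = 89.9 × 746 = 67065 W
P_in = √3·V_L·I_L·cosφ = 1.732 × 575 × 109 × 0.727 = 78918 W
η = P_out / P_in = 67065 / 78918 = 0.850 = 85.0%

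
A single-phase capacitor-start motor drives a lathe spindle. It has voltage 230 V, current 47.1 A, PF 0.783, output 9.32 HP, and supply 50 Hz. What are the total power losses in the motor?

P_in = V·I·cosφ = 230×47.1×0.783 = 8482 W
P_out = 9.32×746 = 6953 W
Losses = P_in − P_out = 8482 − 6953 = 1529 W

1.53 kW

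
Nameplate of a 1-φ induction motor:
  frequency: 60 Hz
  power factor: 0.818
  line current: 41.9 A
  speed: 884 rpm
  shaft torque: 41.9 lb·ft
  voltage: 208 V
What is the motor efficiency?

73.8 %

τ = 41.9 lb·ft × 1.356 = 56.82 N·m
ω = 2π × 884/60 = 92.57 rad/s; P_out = τω = 56.82 × 92.57 = 5260 W
P_in = V·I·cosφ = 208 × 41.9 × 0.818 = 7129 W
η = P_out / P_in = 5260 / 7129 = 0.738 = 73.8%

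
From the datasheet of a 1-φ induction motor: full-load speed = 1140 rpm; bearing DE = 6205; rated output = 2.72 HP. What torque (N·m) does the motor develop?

P_out = 2.72 × 746 = 2029 W
ω = 2π × 1140/60 = 119.4 rad/s
τ = P_out/ω = 2029/119.4 = 17 N·m

17 N·m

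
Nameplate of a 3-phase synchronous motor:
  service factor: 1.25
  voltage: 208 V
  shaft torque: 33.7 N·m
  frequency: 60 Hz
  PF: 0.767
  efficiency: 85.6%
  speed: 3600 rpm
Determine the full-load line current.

ω = 2π×3600/60 = 377 rad/s; P_out = τω = 33.7 × 377 = 12705 W
P_in = P_out / η = 12705 / 0.856 = 14842 W
I_L = P_in / (√3·V_L·cosφ) = 14842 / (1.732 × 208 × 0.767) = 53.7 A

53.7 A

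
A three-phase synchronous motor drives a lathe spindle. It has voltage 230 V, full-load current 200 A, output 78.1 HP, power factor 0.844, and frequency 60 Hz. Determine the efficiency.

86.6 %

P_out = 78.1 × 746 = 58263 W
P_in = √3·V_L·I_L·cosφ = 1.732 × 230 × 200 × 0.844 = 67243 W
η = P_out / P_in = 58263 / 67243 = 0.866 = 86.6%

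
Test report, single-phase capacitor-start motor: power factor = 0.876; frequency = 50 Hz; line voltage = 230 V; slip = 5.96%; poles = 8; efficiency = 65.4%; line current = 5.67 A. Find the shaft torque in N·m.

P_in = V·I·cosφ = 230 × 5.67 × 0.876 = 1142 W
P_out = η·P_in = 0.654 × 1142 = 747 W
n_s = 120×50/8 = 750 rpm; n = 750×(1−0.0596) = 705 rpm
ω = 2π×705/60 = 73.83 rad/s
τ = P_out/ω = 747/73.83 = 10.1 N·m

10.1 N·m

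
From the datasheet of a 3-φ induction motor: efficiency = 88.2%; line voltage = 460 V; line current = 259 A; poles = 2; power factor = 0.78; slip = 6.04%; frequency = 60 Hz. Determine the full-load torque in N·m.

P_in = √3·V·I·cosφ = 1.732 × 460 × 259 × 0.78 = 160953 W
P_out = η·P_in = 0.882 × 160953 = 141961 W
n_s = 120×60/2 = 3600 rpm; n = 3600×(1−0.0604) = 3383 rpm
ω = 2π×3383/60 = 354.3 rad/s
τ = P_out/ω = 141961/354.3 = 401 N·m

401 N·m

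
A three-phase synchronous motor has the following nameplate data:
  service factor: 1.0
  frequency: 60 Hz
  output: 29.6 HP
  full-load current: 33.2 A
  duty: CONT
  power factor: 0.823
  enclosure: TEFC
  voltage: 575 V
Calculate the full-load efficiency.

81.1 %

P_out = 29.6 × 746 = 22082 W
P_in = √3·V_L·I_L·cosφ = 1.732 × 575 × 33.2 × 0.823 = 27212 W
η = P_out / P_in = 22082 / 27212 = 0.811 = 81.1%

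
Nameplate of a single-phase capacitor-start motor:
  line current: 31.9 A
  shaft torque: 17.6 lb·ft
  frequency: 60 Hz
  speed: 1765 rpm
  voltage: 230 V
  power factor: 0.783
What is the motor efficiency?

76.8 %

τ = 17.6 lb·ft × 1.356 = 23.87 N·m
ω = 2π × 1765/60 = 184.8 rad/s; P_out = τω = 23.87 × 184.8 = 4411 W
P_in = V·I·cosφ = 230 × 31.9 × 0.783 = 5745 W
η = P_out / P_in = 4411 / 5745 = 0.768 = 76.8%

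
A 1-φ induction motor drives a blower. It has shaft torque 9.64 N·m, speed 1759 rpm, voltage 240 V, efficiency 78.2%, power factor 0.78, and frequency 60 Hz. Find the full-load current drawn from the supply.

ω = 2π×1759/60 = 184.2 rad/s; P_out = τω = 9.64 × 184.2 = 1776 W
P_in = P_out / η = 1776 / 0.782 = 2271 W
I = P_in / (V·cosφ) = 2271 / (240 × 0.78) = 12.1 A

12.1 A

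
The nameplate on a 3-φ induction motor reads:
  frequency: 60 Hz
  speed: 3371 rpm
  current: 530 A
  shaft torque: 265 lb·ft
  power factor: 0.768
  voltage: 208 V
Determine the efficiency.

86.5 %

τ = 265 lb·ft × 1.356 = 359.3 N·m
ω = 2π × 3371/60 = 353 rad/s; P_out = τω = 359.3 × 353 = 126833 W
P_in = √3·V_L·I_L·cosφ = 1.732 × 208 × 530 × 0.768 = 146639 W
η = P_out / P_in = 126833 / 146639 = 0.865 = 86.5%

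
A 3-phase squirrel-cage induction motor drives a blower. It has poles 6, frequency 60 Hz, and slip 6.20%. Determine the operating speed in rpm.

n_s = 120f/p = 120×60/6 = 1200 rpm
n = n_s(1 − s) = 1200 × (1 − 0.062) = 1126 rpm

1126 rpm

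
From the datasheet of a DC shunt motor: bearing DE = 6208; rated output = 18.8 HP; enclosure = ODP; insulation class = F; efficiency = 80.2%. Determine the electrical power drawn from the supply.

P_out = 18.8 × 746 = 14025 W
P_in = P_out/η = 14025/0.802 = 17488 W = 17.5 kW

17.5 kW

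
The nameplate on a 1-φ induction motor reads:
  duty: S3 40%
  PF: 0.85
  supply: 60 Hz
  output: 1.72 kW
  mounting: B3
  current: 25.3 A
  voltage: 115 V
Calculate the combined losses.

753 W

P_in = V·I·cosφ = 115×25.3×0.85 = 2473 W
P_out = 1720 W
Losses = P_in − P_out = 2473 − 1720 = 753 W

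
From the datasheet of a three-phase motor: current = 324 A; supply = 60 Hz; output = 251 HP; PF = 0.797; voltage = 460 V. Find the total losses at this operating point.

P_in = √3·V·I·cosφ = 1.732×460×324×0.797 = 205735 W
P_out = 251×746 = 187246 W
Losses = P_in − P_out = 205735 − 187246 = 18489 W

18500 W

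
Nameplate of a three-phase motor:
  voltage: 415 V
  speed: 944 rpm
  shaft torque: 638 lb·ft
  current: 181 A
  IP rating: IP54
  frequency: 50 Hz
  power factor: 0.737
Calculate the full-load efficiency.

τ = 638 lb·ft × 1.356 = 865.1 N·m
ω = 2π × 944/60 = 98.86 rad/s; P_out = τω = 865.1 × 98.86 = 85524 W
P_in = √3·V_L·I_L·cosφ = 1.732 × 415 × 181 × 0.737 = 95883 W
η = P_out / P_in = 85524 / 95883 = 0.892 = 89.2%

89.2 %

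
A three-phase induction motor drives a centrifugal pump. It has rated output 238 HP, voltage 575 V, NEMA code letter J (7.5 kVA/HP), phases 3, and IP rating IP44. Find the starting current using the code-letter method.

S_LR = 7.5 × 238 = 1785 kVA
I_LR = S_LR/(√3·V_L) = 1785000/(1.732×575) = 1790 A

1790 A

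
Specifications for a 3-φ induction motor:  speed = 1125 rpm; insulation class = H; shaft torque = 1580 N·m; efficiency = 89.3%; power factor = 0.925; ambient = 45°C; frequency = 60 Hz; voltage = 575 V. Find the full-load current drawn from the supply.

ω = 2π×1125/60 = 117.8 rad/s; P_out = τω = 1580 × 117.8 = 186124 W
P_in = P_out / η = 186124 / 0.893 = 208426 W
I_L = P_in / (√3·V_L·cosφ) = 208426 / (1.732 × 575 × 0.925) = 226 A

226 A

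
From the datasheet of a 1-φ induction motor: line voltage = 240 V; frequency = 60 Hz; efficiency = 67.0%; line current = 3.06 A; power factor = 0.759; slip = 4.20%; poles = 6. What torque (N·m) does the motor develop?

P_in = V·I·cosφ = 240 × 3.06 × 0.759 = 557 W
P_out = η·P_in = 0.67 × 557 = 373 W
n_s = 120×60/6 = 1200 rpm; n = 1200×(1−0.042) = 1150 rpm
ω = 2π×1150/60 = 120.4 rad/s
τ = P_out/ω = 373/120.4 = 3.1 N·m

3.1 N·m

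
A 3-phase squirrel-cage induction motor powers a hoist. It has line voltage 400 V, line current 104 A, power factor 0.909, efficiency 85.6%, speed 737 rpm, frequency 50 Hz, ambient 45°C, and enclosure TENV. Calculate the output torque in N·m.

P_in = √3·V·I·cosφ = 1.732 × 400 × 104 × 0.909 = 65495 W
P_out = η·P_in = 0.856 × 65495 = 56064 W
n = 737 rpm
ω = 2π×737/60 = 77.18 rad/s
τ = P_out/ω = 56064/77.18 = 726 N·m

726 N·m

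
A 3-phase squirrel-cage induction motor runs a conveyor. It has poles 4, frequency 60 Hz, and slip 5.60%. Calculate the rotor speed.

1699 rpm

n_s = 120f/p = 120×60/4 = 1800 rpm
n = n_s(1 − s) = 1800 × (1 − 0.056) = 1699 rpm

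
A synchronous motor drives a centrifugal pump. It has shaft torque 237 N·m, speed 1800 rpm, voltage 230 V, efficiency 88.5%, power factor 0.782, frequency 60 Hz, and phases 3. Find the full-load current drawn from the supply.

ω = 2π×1800/60 = 188.5 rad/s; P_out = τω = 237 × 188.5 = 44675 W
P_in = P_out / η = 44675 / 0.885 = 50480 W
I_L = P_in / (√3·V_L·cosφ) = 50480 / (1.732 × 230 × 0.782) = 162 A

162 A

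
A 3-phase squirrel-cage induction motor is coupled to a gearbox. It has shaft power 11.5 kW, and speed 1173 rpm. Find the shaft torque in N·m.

ω = 2π × 1173/60 = 122.8 rad/s
τ = P/ω = 11500/122.8 = 93.6 N·m

93.6 N·m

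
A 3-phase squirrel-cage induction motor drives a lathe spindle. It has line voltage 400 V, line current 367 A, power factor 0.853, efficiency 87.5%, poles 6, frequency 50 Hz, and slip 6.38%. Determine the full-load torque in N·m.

P_in = √3·V·I·cosφ = 1.732 × 400 × 367 × 0.853 = 216882 W
P_out = η·P_in = 0.875 × 216882 = 189772 W
n_s = 120×50/6 = 1000 rpm; n = 1000×(1−0.0638) = 936 rpm
ω = 2π×936/60 = 98.02 rad/s
τ = P_out/ω = 189772/98.02 = 1940 N·m

1940 N·m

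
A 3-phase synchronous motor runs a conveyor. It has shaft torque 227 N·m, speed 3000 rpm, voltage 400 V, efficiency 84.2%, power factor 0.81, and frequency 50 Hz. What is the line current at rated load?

ω = 2π×3000/60 = 314.2 rad/s; P_out = τω = 227 × 314.2 = 71323 W
P_in = P_out / η = 71323 / 0.842 = 84707 W
I_L = P_in / (√3·V_L·cosφ) = 84707 / (1.732 × 400 × 0.81) = 151 A

151 A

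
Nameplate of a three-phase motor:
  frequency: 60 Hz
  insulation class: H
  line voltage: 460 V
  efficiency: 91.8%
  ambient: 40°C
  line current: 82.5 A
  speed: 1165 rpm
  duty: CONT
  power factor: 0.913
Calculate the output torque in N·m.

P_in = √3·V·I·cosφ = 1.732 × 460 × 82.5 × 0.913 = 60011 W
P_out = η·P_in = 0.918 × 60011 = 55090 W
n = 1165 rpm
ω = 2π×1165/60 = 122 rad/s
τ = P_out/ω = 55090/122 = 452 N·m

452 N·m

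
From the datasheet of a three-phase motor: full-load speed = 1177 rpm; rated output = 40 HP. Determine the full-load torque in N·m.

242 N·m

P_out = 40 × 746 = 29840 W
ω = 2π × 1177/60 = 123.3 rad/s
τ = P_out/ω = 29840/123.3 = 242 N·m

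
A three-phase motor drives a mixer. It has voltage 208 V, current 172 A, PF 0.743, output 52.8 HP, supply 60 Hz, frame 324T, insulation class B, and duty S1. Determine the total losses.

6.65 kW

P_in = √3·V·I·cosφ = 1.732×208×172×0.743 = 46039 W
P_out = 52.8×746 = 39389 W
Losses = P_in − P_out = 46039 − 39389 = 6650 W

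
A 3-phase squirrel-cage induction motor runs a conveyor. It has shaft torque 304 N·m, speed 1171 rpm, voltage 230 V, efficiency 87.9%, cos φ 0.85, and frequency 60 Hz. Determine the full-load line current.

ω = 2π×1171/60 = 122.6 rad/s; P_out = τω = 304 × 122.6 = 37270 W
P_in = P_out / η = 37270 / 0.879 = 42400 W
I_L = P_in / (√3·V_L·cosφ) = 42400 / (1.732 × 230 × 0.85) = 125 A

125 A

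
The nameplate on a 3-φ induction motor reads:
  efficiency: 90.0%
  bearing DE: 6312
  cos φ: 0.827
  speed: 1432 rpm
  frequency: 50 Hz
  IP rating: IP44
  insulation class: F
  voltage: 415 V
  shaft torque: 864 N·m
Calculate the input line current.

242 A

ω = 2π×1432/60 = 150 rad/s; P_out = τω = 864 × 150 = 129600 W
P_in = P_out / η = 129600 / 0.900 = 144000 W
I_L = P_in / (√3·V_L·cosφ) = 144000 / (1.732 × 415 × 0.827) = 242 A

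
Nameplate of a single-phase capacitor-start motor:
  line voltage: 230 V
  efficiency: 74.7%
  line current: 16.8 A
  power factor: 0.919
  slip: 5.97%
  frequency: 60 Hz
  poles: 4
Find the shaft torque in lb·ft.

P_in = V·I·cosφ = 230 × 16.8 × 0.919 = 3551 W
P_out = η·P_in = 0.747 × 3551 = 2653 W
n_s = 120×60/4 = 1800 rpm; n = 1800×(1−0.0597) = 1693 rpm
ω = 2π×1693/60 = 177.3 rad/s
τ = P_out/ω = 2653/177.3 = 14.96 N·m
In lb·ft: 14.96/1.356 = 11 lb·ft

11 lb·ft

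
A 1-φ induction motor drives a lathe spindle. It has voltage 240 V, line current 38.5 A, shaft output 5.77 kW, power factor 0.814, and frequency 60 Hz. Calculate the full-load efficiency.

76.7 %

P_out = 5.77 kW = 5770 W
P_in = V·I·cosφ = 240 × 38.5 × 0.814 = 7521 W
η = P_out / P_in = 5770 / 7521 = 0.767 = 76.7%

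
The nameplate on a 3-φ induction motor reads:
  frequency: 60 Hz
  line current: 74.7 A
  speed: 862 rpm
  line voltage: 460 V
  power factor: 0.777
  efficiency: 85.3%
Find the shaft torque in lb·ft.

P_in = √3·V·I·cosφ = 1.732 × 460 × 74.7 × 0.777 = 46243 W
P_out = η·P_in = 0.853 × 46243 = 39445 W
n = 862 rpm
ω = 2π×862/60 = 90.27 rad/s
τ = P_out/ω = 39445/90.27 = 437 N·m
In lb·ft: 437/1.356 = 322 lb·ft

322 lb·ft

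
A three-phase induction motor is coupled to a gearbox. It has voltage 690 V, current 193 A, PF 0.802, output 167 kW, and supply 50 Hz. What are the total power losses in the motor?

18000 W

P_in = √3·V·I·cosφ = 1.732×690×193×0.802 = 184982 W
P_out = 167000 W
Losses = P_in − P_out = 184982 − 167000 = 17982 W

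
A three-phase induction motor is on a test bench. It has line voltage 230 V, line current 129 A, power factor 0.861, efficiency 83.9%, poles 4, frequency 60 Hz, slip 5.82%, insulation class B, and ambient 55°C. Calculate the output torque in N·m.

P_in = √3·V·I·cosφ = 1.732 × 230 × 129 × 0.861 = 44245 W
P_out = η·P_in = 0.839 × 44245 = 37122 W
n_s = 120×60/4 = 1800 rpm; n = 1800×(1−0.0582) = 1695 rpm
ω = 2π×1695/60 = 177.5 rad/s
τ = P_out/ω = 37122/177.5 = 209 N·m

209 N·m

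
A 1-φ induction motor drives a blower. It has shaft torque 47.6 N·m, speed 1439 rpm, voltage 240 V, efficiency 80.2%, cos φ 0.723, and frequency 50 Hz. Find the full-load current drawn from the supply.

51.5 A

ω = 2π×1439/60 = 150.7 rad/s; P_out = τω = 47.6 × 150.7 = 7173 W
P_in = P_out / η = 7173 / 0.802 = 8944 W
I = P_in / (V·cosφ) = 8944 / (240 × 0.723) = 51.5 A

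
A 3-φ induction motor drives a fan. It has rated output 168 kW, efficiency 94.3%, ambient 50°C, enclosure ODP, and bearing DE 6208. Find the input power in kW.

178 kW

P_out = 168000 W
P_in = P_out/η = 168000/0.943 = 178155 W = 178 kW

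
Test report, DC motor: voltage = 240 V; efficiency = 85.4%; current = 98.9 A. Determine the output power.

P_in = V·I = 240 × 98.9 = 23736 W
P_out = η·P_in = 0.854 × 23736 = 20271 W

20.3 kW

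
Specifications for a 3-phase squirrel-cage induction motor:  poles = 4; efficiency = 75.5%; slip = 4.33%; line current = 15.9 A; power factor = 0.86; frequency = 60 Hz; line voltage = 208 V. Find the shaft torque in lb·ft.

P_in = √3·V·I·cosφ = 1.732 × 208 × 15.9 × 0.86 = 4926 W
P_out = η·P_in = 0.755 × 4926 = 3719 W
n_s = 120×60/4 = 1800 rpm; n = 1800×(1−0.0433) = 1722 rpm
ω = 2π×1722/60 = 180.3 rad/s
τ = P_out/ω = 3719/180.3 = 20.63 N·m
In lb·ft: 20.63/1.356 = 15.2 lb·ft

15.2 lb·ft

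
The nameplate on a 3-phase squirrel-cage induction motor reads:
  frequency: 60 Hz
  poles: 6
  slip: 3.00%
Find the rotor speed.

1164 rpm

n_s = 120f/p = 120×60/6 = 1200 rpm
n = n_s(1 − s) = 1200 × (1 − 0.03) = 1164 rpm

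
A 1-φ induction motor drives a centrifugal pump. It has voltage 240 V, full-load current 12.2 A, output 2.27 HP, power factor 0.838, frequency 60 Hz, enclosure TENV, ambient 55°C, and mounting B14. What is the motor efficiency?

69.0 %

P_out = 2.27 × 746 = 1693 W
P_in = V·I·cosφ = 240 × 12.2 × 0.838 = 2454 W
η = P_out / P_in = 1693 / 2454 = 0.690 = 69.0%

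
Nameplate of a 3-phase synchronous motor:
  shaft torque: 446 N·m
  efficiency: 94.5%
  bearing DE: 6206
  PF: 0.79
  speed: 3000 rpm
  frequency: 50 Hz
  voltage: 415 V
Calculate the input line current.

ω = 2π×3000/60 = 314.2 rad/s; P_out = τω = 446 × 314.2 = 140133 W
P_in = P_out / η = 140133 / 0.945 = 148289 W
I_L = P_in / (√3·V_L·cosφ) = 148289 / (1.732 × 415 × 0.79) = 261 A

261 A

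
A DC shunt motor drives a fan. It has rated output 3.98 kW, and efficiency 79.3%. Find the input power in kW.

P_out = 3980 W
P_in = P_out/η = 3980/0.793 = 5019 W = 5.02 kW

5.02 kW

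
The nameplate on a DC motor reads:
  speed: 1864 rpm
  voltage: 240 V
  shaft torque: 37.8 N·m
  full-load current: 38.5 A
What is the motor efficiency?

79.9 %

ω = 2π × 1864/60 = 195.2 rad/s; P_out = τω = 37.8 × 195.2 = 7379 W
P_in = V·I = 240 × 38.5 = 9240 W
η = P_out / P_in = 7379 / 9240 = 0.799 = 79.9%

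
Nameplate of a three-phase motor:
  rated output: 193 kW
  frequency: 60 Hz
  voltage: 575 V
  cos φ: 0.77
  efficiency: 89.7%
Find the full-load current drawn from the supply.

P_out = 193 kW = 193000 W
P_in = P_out / η = 193000 / 0.897 = 215162 W
I_L = P_in / (√3·V_L·cosφ) = 215162 / (1.732 × 575 × 0.77) = 281 A

281 A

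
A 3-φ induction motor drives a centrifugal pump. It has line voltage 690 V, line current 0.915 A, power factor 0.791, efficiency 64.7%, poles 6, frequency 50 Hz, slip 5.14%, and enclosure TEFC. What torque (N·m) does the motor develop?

P_in = √3·V·I·cosφ = 1.732 × 690 × 0.915 × 0.791 = 865 W
P_out = η·P_in = 0.647 × 865 = 560 W
n_s = 120×50/6 = 1000 rpm; n = 1000×(1−0.0514) = 949 rpm
ω = 2π×949/60 = 99.38 rad/s
τ = P_out/ω = 560/99.38 = 5.63 N·m

5.63 N·m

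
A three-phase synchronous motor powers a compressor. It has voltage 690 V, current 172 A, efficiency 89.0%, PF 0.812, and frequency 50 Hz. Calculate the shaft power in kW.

149 kW

P_in = √3·V·I·cosφ = 1.732 × 690 × 172 × 0.812 = 166910 W
P_out = η·P_in = 0.89 × 166910 = 148550 W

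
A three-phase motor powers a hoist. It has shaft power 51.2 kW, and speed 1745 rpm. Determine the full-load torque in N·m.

ω = 2π × 1745/60 = 182.7 rad/s
τ = P/ω = 51200/182.7 = 280 N·m

280 N·m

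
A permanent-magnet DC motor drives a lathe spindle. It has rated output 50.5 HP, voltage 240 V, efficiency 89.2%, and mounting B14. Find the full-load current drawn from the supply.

P_out = 50.5 × 746 = 37673 W
P_in = P_out / η = 37673 / 0.892 = 42234 W
I = P_in / V = 42234 / 240 = 176 A

176 A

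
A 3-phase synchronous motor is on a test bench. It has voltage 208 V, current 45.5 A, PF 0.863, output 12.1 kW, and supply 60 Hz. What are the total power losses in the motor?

2.05 kW

P_in = √3·V·I·cosφ = 1.732×208×45.5×0.863 = 14146 W
P_out = 12100 W
Losses = P_in − P_out = 14146 − 12100 = 2046 W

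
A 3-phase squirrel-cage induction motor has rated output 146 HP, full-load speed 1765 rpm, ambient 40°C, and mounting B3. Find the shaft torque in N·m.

589 N·m

P_out = 146 × 746 = 108916 W
ω = 2π × 1765/60 = 184.8 rad/s
τ = P_out/ω = 108916/184.8 = 589 N·m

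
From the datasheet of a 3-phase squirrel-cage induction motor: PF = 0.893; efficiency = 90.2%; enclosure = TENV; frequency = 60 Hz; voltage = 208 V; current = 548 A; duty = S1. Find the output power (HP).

P_in = √3·V·I·cosφ = 1.732 × 208 × 548 × 0.893 = 176296 W
P_out = η·P_in = 0.902 × 176296 = 159019 W
= 159019/746 = 213 HP

213 HP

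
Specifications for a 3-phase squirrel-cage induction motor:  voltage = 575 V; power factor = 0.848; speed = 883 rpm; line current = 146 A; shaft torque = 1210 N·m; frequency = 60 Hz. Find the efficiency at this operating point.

90.7 %

ω = 2π × 883/60 = 92.47 rad/s; P_out = τω = 1210 × 92.47 = 111889 W
P_in = √3·V_L·I_L·cosφ = 1.732 × 575 × 146 × 0.848 = 123300 W
η = P_out / P_in = 111889 / 123300 = 0.907 = 90.7%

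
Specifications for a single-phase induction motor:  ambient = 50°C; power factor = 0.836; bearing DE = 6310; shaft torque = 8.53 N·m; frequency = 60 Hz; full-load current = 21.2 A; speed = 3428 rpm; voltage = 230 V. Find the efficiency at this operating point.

ω = 2π × 3428/60 = 359 rad/s; P_out = τω = 8.53 × 359 = 3062 W
P_in = V·I·cosφ = 230 × 21.2 × 0.836 = 4076 W
η = P_out / P_in = 3062 / 4076 = 0.751 = 75.1%

75.1 %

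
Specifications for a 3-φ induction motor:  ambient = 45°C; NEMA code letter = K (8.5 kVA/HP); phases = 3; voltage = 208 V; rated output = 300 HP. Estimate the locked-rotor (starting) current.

S_LR = 8.5 × 300 = 2550 kVA
I_LR = S_LR/(√3·V_L) = 2550000/(1.732×208) = 7080 A

7080 A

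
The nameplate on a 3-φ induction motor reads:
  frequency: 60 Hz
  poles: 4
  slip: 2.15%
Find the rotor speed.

1761 rpm

n_s = 120f/p = 120×60/4 = 1800 rpm
n = n_s(1 − s) = 1800 × (1 − 0.0215) = 1761 rpm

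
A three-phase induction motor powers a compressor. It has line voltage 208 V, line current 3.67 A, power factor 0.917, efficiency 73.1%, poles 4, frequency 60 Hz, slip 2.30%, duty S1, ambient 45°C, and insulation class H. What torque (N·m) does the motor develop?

4.81 N·m

P_in = √3·V·I·cosφ = 1.732 × 208 × 3.67 × 0.917 = 1212 W
P_out = η·P_in = 0.731 × 1212 = 886 W
n_s = 120×60/4 = 1800 rpm; n = 1800×(1−0.023) = 1759 rpm
ω = 2π×1759/60 = 184.2 rad/s
τ = P_out/ω = 886/184.2 = 4.81 N·m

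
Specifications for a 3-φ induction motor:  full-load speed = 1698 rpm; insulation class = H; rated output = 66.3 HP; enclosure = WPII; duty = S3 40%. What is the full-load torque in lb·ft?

P_out = 66.3 × 746 = 49460 W
ω = 2π × 1698/60 = 177.8 rad/s
τ = P_out/ω = 49460/177.8 = 278.2 N·m
In lb·ft: 278.2/1.356 = 205 lb·ft

205 lb·ft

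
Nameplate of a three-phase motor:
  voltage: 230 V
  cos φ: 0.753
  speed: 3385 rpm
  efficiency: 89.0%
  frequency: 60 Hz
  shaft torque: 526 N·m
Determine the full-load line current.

698 A

ω = 2π×3385/60 = 354.5 rad/s; P_out = τω = 526 × 354.5 = 186467 W
P_in = P_out / η = 186467 / 0.890 = 209513 W
I_L = P_in / (√3·V_L·cosφ) = 209513 / (1.732 × 230 × 0.753) = 698 A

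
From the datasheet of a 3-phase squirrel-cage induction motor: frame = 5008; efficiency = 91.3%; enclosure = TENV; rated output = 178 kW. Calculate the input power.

195 kW

P_out = 178000 W
P_in = P_out/η = 178000/0.913 = 194962 W = 195 kW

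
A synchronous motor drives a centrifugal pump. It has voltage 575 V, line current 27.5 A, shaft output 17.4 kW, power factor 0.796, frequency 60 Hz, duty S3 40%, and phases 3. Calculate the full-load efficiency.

79.8 %

P_out = 17.4 kW = 17400 W
P_in = √3·V_L·I_L·cosφ = 1.732 × 575 × 27.5 × 0.796 = 21800 W
η = P_out / P_in = 17400 / 21800 = 0.798 = 79.8%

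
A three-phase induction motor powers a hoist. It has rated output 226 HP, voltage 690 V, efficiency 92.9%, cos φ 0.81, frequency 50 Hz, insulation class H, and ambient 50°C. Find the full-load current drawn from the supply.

187 A

P_out = 226 × 746 = 168596 W
P_in = P_out / η = 168596 / 0.929 = 181481 W
I_L = P_in / (√3·V_L·cosφ) = 181481 / (1.732 × 690 × 0.81) = 187 A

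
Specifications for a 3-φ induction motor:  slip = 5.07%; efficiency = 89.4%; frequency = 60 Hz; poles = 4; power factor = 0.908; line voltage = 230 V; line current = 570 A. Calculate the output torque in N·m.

1030 N·m

P_in = √3·V·I·cosφ = 1.732 × 230 × 570 × 0.908 = 206175 W
P_out = η·P_in = 0.894 × 206175 = 184320 W
n_s = 120×60/4 = 1800 rpm; n = 1800×(1−0.0507) = 1709 rpm
ω = 2π×1709/60 = 179 rad/s
τ = P_out/ω = 184320/179 = 1030 N·m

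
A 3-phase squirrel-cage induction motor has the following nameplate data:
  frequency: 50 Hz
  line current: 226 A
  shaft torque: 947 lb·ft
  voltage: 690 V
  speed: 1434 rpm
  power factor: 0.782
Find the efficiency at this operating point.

τ = 947 lb·ft × 1.356 = 1284 N·m
ω = 2π × 1434/60 = 150.2 rad/s; P_out = τω = 1284 × 150.2 = 192857 W
P_in = √3·V_L·I_L·cosφ = 1.732 × 690 × 226 × 0.782 = 211209 W
η = P_out / P_in = 192857 / 211209 = 0.913 = 91.3%

91.3 %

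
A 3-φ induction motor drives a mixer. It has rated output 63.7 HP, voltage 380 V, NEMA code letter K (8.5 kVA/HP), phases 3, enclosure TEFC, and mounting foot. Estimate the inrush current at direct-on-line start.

S_LR = 8.5 × 63.7 = 541.45 kVA
I_LR = S_LR/(√3·V_L) = 541450/(1.732×380) = 823 A

823 A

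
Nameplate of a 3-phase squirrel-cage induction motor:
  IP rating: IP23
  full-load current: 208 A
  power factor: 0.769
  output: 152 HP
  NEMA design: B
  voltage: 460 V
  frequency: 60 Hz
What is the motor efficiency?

P_out = 152 × 746 = 113392 W
P_in = √3·V_L·I_L·cosφ = 1.732 × 460 × 208 × 0.769 = 127437 W
η = P_out / P_in = 113392 / 127437 = 0.890 = 89.0%

89.0 %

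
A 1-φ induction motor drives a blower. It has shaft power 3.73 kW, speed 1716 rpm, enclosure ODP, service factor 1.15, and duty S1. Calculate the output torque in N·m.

ω = 2π × 1716/60 = 179.7 rad/s
τ = P/ω = 3730/179.7 = 20.8 N·m

20.8 N·m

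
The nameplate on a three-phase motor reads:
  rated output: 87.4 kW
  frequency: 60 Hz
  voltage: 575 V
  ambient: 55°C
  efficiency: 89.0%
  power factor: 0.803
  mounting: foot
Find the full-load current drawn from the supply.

123 A

P_out = 87.4 kW = 87400 W
P_in = P_out / η = 87400 / 0.890 = 98202 W
I_L = P_in / (√3·V_L·cosφ) = 98202 / (1.732 × 575 × 0.803) = 123 A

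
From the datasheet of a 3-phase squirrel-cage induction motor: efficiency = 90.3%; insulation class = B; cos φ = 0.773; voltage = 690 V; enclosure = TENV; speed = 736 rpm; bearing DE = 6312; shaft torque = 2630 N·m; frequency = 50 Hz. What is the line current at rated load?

ω = 2π×736/60 = 77.07 rad/s; P_out = τω = 2630 × 77.07 = 202694 W
P_in = P_out / η = 202694 / 0.903 = 224467 W
I_L = P_in / (√3·V_L·cosφ) = 224467 / (1.732 × 690 × 0.773) = 243 A

243 A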